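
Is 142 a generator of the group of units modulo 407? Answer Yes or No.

407 = 11 · 37 is a product of two distinct odd primes, so (Z/407Z)^× ≅ (Z/11Z)^× × (Z/37Z)^× is not cyclic.
No primitive root modulo 407 exists; in particular 142 is not one.

No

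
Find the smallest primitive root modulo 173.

φ(173) = 173 − 1 = 172 = 2^2 · 43.
Test candidates g = 2, 3, … against the prime factors q ∈ {2, 43} of φ(173): g is a generator iff g^(172/q) ≢ 1 for every such q.
g = 2: 2^86 ≡ 172; 2^4 ≡ 16 — none is 1, so 2 is a primitive root.
So 2 is the smallest generator of (Z/173Z)^×.

2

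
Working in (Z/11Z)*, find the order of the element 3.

ord(3) | φ(11) = 11 − 1 = 10 = 2 · 5.
Divisors of 10: 1, 2, 5, 10.
Evaluate successive powers at the divisors of 10:
3^1 ≡ 3
3^2 ≡ 9
3^5 ≡ 1
So ord_11(3) = 5.

5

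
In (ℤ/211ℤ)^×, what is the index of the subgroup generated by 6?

Since 6 ∈ (Z/211Z)^×, its order divides φ(211) = 211 − 1 = 210 = 2 · 3 · 5 · 7.
Divisors of 210: 1, 2, 3, 5, 6, 7, 10, 14, 15, 21, 30, 35, 42, 70, 105, 210.
Evaluate successive powers at the divisors of 210:
6^1 ≡ 6 (mod 211)
6^2 ≡ 36 (mod 211)
6^3 ≡ 5 (mod 211)
6^5 ≡ 180 (mod 211)
6^6 ≡ 25 (mod 211)
6^7 ≡ 150 (mod 211)
6^10 ≡ 117 (mod 211)
6^14 ≡ 134 (mod 211)
6^15 ≡ 171 (mod 211)
6^21 ≡ 55 (mod 211)
6^30 ≡ 123 (mod 211)
6^35 ≡ 196 (mod 211)
6^42 ≡ 71 (mod 211)
6^70 ≡ 14 (mod 211)
6^105 ≡ 1 (mod 211) ✓
So ord_211(6) = 105, hence |⟨6⟩| = 105.
The index is φ(211) / ord(6) = 210 / 105 = 2.

2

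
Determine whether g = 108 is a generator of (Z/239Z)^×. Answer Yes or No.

No

φ(239) = 239 − 1 = 238 = 2 · 7 · 17.
An element g generates (Z/239Z)^× iff g^(238/q) ≢ 1 (mod 239) for each prime q ∈ {2, 7, 17}.
108^119 ≡ 1 (mod 239)  [q = 2: ≡ 1 ✗]
108^34 ≡ 44 (mod 239)  [q = 7: ≢ 1 ✓]
108^14 ≡ 166 (mod 239)  [q = 17: ≢ 1 ✓]
108^119 ≡ 1 shows ord(108) | 119, strictly less than φ(239); not a primitive root.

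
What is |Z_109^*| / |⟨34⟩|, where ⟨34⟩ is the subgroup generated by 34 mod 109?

6

By Lagrange's theorem, ord_109(34) divides φ(109) = 109 − 1 = 108 = 2^2 · 3^3.
Divisors of 108: 1, 2, 3, 4, 6, 9, 12, 18, 27, 36, 54, 108.
Evaluate successive powers at the divisors of 108:
34^1 ≡ 34 (mod 109)
34^2 ≡ 66 (mod 109)
34^3 ≡ 64 (mod 109)
34^4 ≡ 105 (mod 109)
34^6 ≡ 63 (mod 109)
34^9 ≡ 108 (mod 109)
34^12 ≡ 45 (mod 109)
34^18 ≡ 1 (mod 109) ✓
So ord_109(34) = 18, hence |⟨34⟩| = 18.
[(Z/109Z)^× : ⟨34⟩] = 108/18 = 6.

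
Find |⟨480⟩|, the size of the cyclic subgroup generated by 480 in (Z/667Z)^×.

154

By Lagrange's theorem, ord_667(480) divides φ(667) = φ(23·29) = (23−1)·(29−1) = 22·28 = 616 = 2^3 · 7 · 11.
Divisors of 616: 1, 2, 4, 7, 8, 11, 14, 22, 28, 44, 56, 77, 88, 154, 308, 616.
Test each divisor d:
480^1 ≡ 480 (mod 667)
480^2 ≡ 285 (mod 667)
480^4 ≡ 518 (mod 667)
480^7 ≡ 320 (mod 667)
480^8 ≡ 190 (mod 667)
480^11 ≡ 344 (mod 667)
480^14 ≡ 349 (mod 667)
480^22 ≡ 277 (mod 667)
480^28 ≡ 407 (mod 667)
480^44 ≡ 24 (mod 667)
480^56 ≡ 233 (mod 667)
480^77 ≡ 436 (mod 667)
480^88 ≡ 576 (mod 667)
480^154 ≡ 1 (mod 667) ✓
Therefore the multiplicative order of 480 modulo 667 is 154.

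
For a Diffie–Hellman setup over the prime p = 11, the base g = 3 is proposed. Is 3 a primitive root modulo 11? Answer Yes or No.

No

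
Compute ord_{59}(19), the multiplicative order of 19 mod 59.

By Lagrange's theorem, ord_59(19) divides φ(59) = 59 − 1 = 58 = 2 · 29.
Divisors of 58: 1, 2, 29, 58.
Compute 19^d (mod 59) for the divisors d until we hit 1:
19^1 ≡ 19 (mod 59)
19^2 ≡ 7 (mod 59)
19^29 ≡ 1 (mod 59) ✓
Therefore the multiplicative order of 19 modulo 59 is 29.

29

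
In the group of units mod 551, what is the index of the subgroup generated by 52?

ord(52) | φ(551) = φ(19·29) = (19−1)·(29−1) = 18·28 = 504 = 2^3 · 3^2 · 7.
Divisors of 504: 1, 2, 3, 4, 6, 7, 8, 9, 12, 14, 18, 21, 24, 28, 36, 42, 56, 63, 72, 84, 126, 168, 252, 504.
Evaluate successive powers at the divisors of 504:
52^1 ≡ 52 (mod 551)
52^2 ≡ 500 (mod 551)
52^3 ≡ 103 (mod 551)
52^4 ≡ 397 (mod 551)
52^6 ≡ 140 (mod 551)
52^7 ≡ 117 (mod 551)
52^8 ≡ 23 (mod 551)
52^9 ≡ 94 (mod 551)
52^12 ≡ 315 (mod 551)
52^14 ≡ 465 (mod 551)
52^18 ≡ 20 (mod 551)
52^21 ≡ 407 (mod 551)
52^24 ≡ 45 (mod 551)
52^28 ≡ 233 (mod 551)
52^36 ≡ 400 (mod 551)
52^42 ≡ 349 (mod 551)
52^56 ≡ 291 (mod 551)
52^63 ≡ 436 (mod 551)
52^72 ≡ 210 (mod 551)
52^84 ≡ 30 (mod 551)
52^126 ≡ 1 (mod 551) ✓
So ord_551(52) = 126, hence |⟨52⟩| = 126.
[(Z/551Z)^× : ⟨52⟩] = 504/126 = 4.

4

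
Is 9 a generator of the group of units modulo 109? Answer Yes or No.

No

φ(109) = 109 − 1 = 108 = 2^2 · 3^3.
9 is a primitive root mod 109 iff 9^(φ(109)/q) ≢ 1 for every prime q | φ(109), i.e. q ∈ {2, 3}.
9^54 ≡ 1 (mod 109)  [q = 2: ≡ 1 ✗]
9^36 ≡ 45 (mod 109)  [q = 3: ≢ 1 ✓]
The check at q = 2 fails, so 9 generates a proper subgroup.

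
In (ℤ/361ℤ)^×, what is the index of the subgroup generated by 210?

18

Since 210 ∈ (Z/361Z)^×, its order divides φ(361) = φ(19^2) = 19·(19−1) = 342 = 2 · 3^2 · 19.
Divisors of 342: 1, 2, 3, 6, 9, 18, 19, 38, 57, 114, 171, 342.
Test each divisor d:
210^1 ≡ 210 (mod 361)
210^2 ≡ 58 (mod 361)
210^3 ≡ 267 (mod 361)
210^6 ≡ 172 (mod 361)
210^9 ≡ 77 (mod 361)
210^18 ≡ 153 (mod 361)
210^19 ≡ 1 (mod 361) ✓
Thus |⟨210⟩| = ord(210) = 19.
The index is φ(361) / ord(210) = 342 / 19 = 18.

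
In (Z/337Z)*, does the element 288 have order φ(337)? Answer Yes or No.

No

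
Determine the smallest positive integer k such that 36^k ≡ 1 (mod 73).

18

By Lagrange's theorem, ord_73(36) divides φ(73) = 73 − 1 = 72 = 2^3 · 3^2.
Divisors of 72: 1, 2, 3, 4, 6, 8, 9, 12, 18, 24, 36, 72.
Compute 36^d (mod 73) for the divisors d until we hit 1:
36^1 ≡ 36 (mod 73)
36^2 ≡ 55 (mod 73)
36^3 ≡ 9 (mod 73)
36^4 ≡ 32 (mod 73)
36^6 ≡ 8 (mod 73)
36^8 ≡ 2 (mod 73)
36^9 ≡ 72 (mod 73)
36^12 ≡ 64 (mod 73)
36^18 ≡ 1 (mod 73) ✓
The smallest such exponent is 18, so the order of 36 is 18.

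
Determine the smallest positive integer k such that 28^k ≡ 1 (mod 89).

88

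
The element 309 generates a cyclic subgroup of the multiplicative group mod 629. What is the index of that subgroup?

The order of 309 must divide φ(629) = φ(17·37) = (17−1)·(37−1) = 16·36 = 576 = 2^6 · 3^2.
Divisors of 576: 1, 2, 3, 4, 6, 8, 9, 12, 16, 18, 24, 32, 36, 48, 64, 72, 96, 144, 192, 288, 576.
Check 309^d mod 629 for each divisor in increasing order:
309^1 ≡ 309 (mod 629)
309^2 ≡ 502 (mod 629)
309^3 ≡ 384 (mod 629)
309^4 ≡ 404 (mod 629)
309^6 ≡ 270 (mod 629)
309^8 ≡ 305 (mod 629)
309^9 ≡ 524 (mod 629)
309^12 ≡ 565 (mod 629)
309^16 ≡ 562 (mod 629)
309^18 ≡ 332 (mod 629)
309^24 ≡ 322 (mod 629)
309^32 ≡ 86 (mod 629)
309^36 ≡ 149 (mod 629)
309^48 ≡ 528 (mod 629)
309^64 ≡ 477 (mod 629)
309^72 ≡ 186 (mod 629)
309^96 ≡ 137 (mod 629)
309^144 ≡ 1 (mod 629) ✓
The order of 309 is 144, so the subgroup it generates has 144 elements.
Index = |(Z/629Z)^×| / |⟨309⟩| = 576 / 144 = 4.

4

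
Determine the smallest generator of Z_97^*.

5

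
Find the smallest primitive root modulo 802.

φ(802) = φ(2)·φ(401) = 1·400 = 400 = 2^4 · 5^2.
g is a primitive root iff g^(400/q) ≢ 1 (mod 802) for each prime q ∈ {2, 5}.
g = 2: gcd(2, 802) = 2 > 1, not a unit — skip.
g = 3: 3^200 ≡ 801; 3^80 ≡ 473 — none is 1, so 3 is a primitive root.
Hence the least primitive root of 802 is 3.

3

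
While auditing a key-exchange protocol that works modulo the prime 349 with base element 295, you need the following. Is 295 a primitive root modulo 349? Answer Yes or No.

φ(349) = 349 − 1 = 348 = 2^2 · 3 · 29.
An element g generates (Z/349Z)^× iff g^(348/q) ≢ 1 (mod 349) for each prime q ∈ {2, 3, 29}.
295^174 ≡ 348 (mod 349)  [q = 2: ≢ 1 ✓]
295^116 ≡ 226 (mod 349)  [q = 3: ≢ 1 ✓]
295^12 ≡ 322 (mod 349)  [q = 29: ≢ 1 ✓]
None equal 1, so ord_349(295) = 348: 295 is a primitive root.

Yes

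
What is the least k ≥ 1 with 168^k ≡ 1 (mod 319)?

35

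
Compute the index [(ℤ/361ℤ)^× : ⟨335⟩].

3

By Lagrange's theorem, ord_361(335) divides φ(361) = φ(19^2) = 19·(19−1) = 342 = 2 · 3^2 · 19.
Divisors of 342: 1, 2, 3, 6, 9, 18, 19, 38, 57, 114, 171, 342.
Test each divisor d:
335^1 ≡ 335 (mod 361)
335^2 ≡ 315 (mod 361)
335^3 ≡ 113 (mod 361)
335^6 ≡ 134 (mod 361)
335^9 ≡ 341 (mod 361)
335^18 ≡ 39 (mod 361)
335^19 ≡ 69 (mod 361)
335^38 ≡ 68 (mod 361)
335^57 ≡ 360 (mod 361)
335^114 ≡ 1 (mod 361) ✓
The order of 335 is 114, so the subgroup it generates has 114 elements.
[(Z/361Z)^× : ⟨335⟩] = 342/114 = 3.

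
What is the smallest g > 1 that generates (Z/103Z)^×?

5

φ(103) = 103 − 1 = 102 = 2 · 3 · 17.
g is a primitive root iff g^(102/q) ≢ 1 (mod 103) for each prime q ∈ {2, 3, 17}.
g = 2: 2^51 ≡ 1 — hits 1, so not a primitive root.
g = 3: 3^51 ≡ 102; 3^34 ≡ 1 — hits 1, so not a primitive root.
g = 4: 4^51 ≡ 1 — hits 1, so not a primitive root.
g = 5: 5^51 ≡ 102; 5^34 ≡ 56; 5^6 ≡ 72 — none is 1, so 5 is a primitive root.
So 5 is the smallest generator of (Z/103Z)^×.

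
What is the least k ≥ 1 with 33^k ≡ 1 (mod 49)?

ord(33) | φ(49) = φ(7^2) = 7·(7−1) = 42 = 2 · 3 · 7.
Divisors of 42: 1, 2, 3, 6, 7, 14, 21, 42.
Test each divisor d:
33^1 ≡ 33
33^2 ≡ 11
33^3 ≡ 20
33^6 ≡ 8
33^7 ≡ 19
33^14 ≡ 18
33^21 ≡ 48
33^42 ≡ 1
Therefore the multiplicative order of 33 modulo 49 is 42.

42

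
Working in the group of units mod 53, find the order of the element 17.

26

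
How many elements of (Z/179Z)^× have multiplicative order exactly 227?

φ(179) = 179 − 1 = 178 = 2 · 89.
(Z/179Z)^× is cyclic (|G| = 178); a cyclic group of order m has exactly φ(d) elements of each order d | m, and none otherwise.
Since 227 ∤ 178, the count is 0.

0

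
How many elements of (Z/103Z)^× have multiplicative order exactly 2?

1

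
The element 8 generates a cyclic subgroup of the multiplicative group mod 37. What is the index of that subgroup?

3

ord(8) | φ(37) = 37 − 1 = 36 = 2^2 · 3^2.
Divisors of 36: 1, 2, 3, 4, 6, 9, 12, 18, 36.
Check 8^d mod 37 for each divisor in increasing order:
8^1 ≡ 8 (mod 37)
8^2 ≡ 27 (mod 37)
8^3 ≡ 31 (mod 37)
8^4 ≡ 26 (mod 37)
8^6 ≡ 36 (mod 37)
8^9 ≡ 6 (mod 37)
8^12 ≡ 1 (mod 37) ✓
Thus |⟨8⟩| = ord(8) = 12.
[(Z/37Z)^× : ⟨8⟩] = 36/12 = 3.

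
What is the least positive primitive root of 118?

11

φ(118) = φ(2)·φ(59) = 1·58 = 58 = 2 · 29.
g is a primitive root iff g^(58/q) ≢ 1 (mod 118) for each prime q ∈ {2, 29}.
g = 2: gcd(2, 118) = 2 > 1, not a unit — skip.
g = 3: 3^29 ≡ 1 — hits 1, so not a primitive root.
g = 4: gcd(4, 118) = 2 > 1, not a unit — skip.
g = 5: 5^29 ≡ 1 — hits 1, so not a primitive root.
g = 6: gcd(6, 118) = 2 > 1, not a unit — skip.
g = 7: 7^29 ≡ 1 — hits 1, so not a primitive root.
g = 8: gcd(8, 118) = 2 > 1, not a unit — skip.
g = 9: 9^29 ≡ 1 — hits 1, so not a primitive root.
g = 10: gcd(10, 118) = 2 > 1, not a unit — skip.
g = 11: 11^29 ≡ 117; 11^2 ≡ 3 — none is 1, so 11 is a primitive root.
So 11 is the smallest generator of (Z/118Z)^×.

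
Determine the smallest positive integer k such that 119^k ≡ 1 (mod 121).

55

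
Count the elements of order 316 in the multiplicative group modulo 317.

156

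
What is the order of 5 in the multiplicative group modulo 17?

16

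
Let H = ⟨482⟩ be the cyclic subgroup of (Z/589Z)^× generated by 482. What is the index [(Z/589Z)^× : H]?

18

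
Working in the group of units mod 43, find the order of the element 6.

3

By Lagrange's theorem, ord_43(6) divides φ(43) = 43 − 1 = 42 = 2 · 3 · 7.
Divisors of 42: 1, 2, 3, 6, 7, 14, 21, 42.
Compute 6^d (mod 43) for the divisors d until we hit 1:
6^1 ≡ 6
6^2 ≡ 36
6^3 ≡ 1
The smallest such exponent is 3, so the order of 6 is 3.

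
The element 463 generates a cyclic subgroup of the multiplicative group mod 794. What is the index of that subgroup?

1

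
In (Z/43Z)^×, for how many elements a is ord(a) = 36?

0

φ(43) = 43 − 1 = 42 = 2 · 3 · 7.
In a cyclic group of order 42, there are φ(d) elements of order d for each divisor d of 42, and zero for non-divisors.
Here 42 is not a multiple of 36, so there are no elements of order 36.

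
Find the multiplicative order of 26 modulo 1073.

By Lagrange's theorem, ord_1073(26) divides φ(1073) = φ(29·37) = (29−1)·(37−1) = 28·36 = 1008 = 2^4 · 3^2 · 7.
Divisors of 1008: 1, 2, 3, 4, 6, 7, 8, 9, 12, 14, 16, 18, 21, 24, 28, 36, 42, 48, 56, 63, 72, 84, 112, 126, 144, 168, 252, 336, 504, 1008.
Evaluate successive powers at the divisors of 1008:
26^1 ≡ 26 (mod 1073)
26^2 ≡ 676 (mod 1073)
26^3 ≡ 408 (mod 1073)
26^4 ≡ 951 (mod 1073)
26^6 ≡ 149 (mod 1073)
26^7 ≡ 655 (mod 1073)
26^8 ≡ 935 (mod 1073)
26^9 ≡ 704 (mod 1073)
26^12 ≡ 741 (mod 1073)
26^14 ≡ 898 (mod 1073)
26^16 ≡ 803 (mod 1073)
26^18 ≡ 963 (mod 1073)
26^21 ≡ 186 (mod 1073)
26^24 ≡ 778 (mod 1073)
26^28 ≡ 581 (mod 1073)
26^36 ≡ 297 (mod 1073)
26^42 ≡ 260 (mod 1073)
26^48 ≡ 112 (mod 1073)
26^56 ≡ 639 (mod 1073)
26^63 ≡ 75 (mod 1073)
26^72 ≡ 223 (mod 1073)
26^84 ≡ 1 (mod 1073) ✓
So ord_1073(26) = 84.

84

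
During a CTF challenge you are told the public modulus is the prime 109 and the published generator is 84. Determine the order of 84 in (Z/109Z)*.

ord(84) | φ(109) = 109 − 1 = 108 = 2^2 · 3^3.
Divisors of 108: 1, 2, 3, 4, 6, 9, 12, 18, 27, 36, 54, 108.
Test each divisor d:
84^1 ≡ 84 (mod 109)
84^2 ≡ 80 (mod 109)
84^3 ≡ 71 (mod 109)
84^4 ≡ 78 (mod 109)
84^6 ≡ 27 (mod 109)
84^9 ≡ 64 (mod 109)
84^12 ≡ 75 (mod 109)
84^18 ≡ 63 (mod 109)
84^27 ≡ 108 (mod 109)
84^36 ≡ 45 (mod 109)
84^54 ≡ 1 (mod 109) ✓
The smallest such exponent is 54, so the order of 84 is 54.

54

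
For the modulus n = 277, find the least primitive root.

5

φ(277) = 277 − 1 = 276 = 2^2 · 3 · 23.
g is a primitive root iff g^(276/q) ≢ 1 (mod 277) for each prime q ∈ {2, 3, 23}.
g = 2: 2^138 ≡ 276; 2^92 ≡ 1 — hits 1, so not a primitive root.
g = 3: 3^138 ≡ 1 — hits 1, so not a primitive root.
g = 4: 4^138 ≡ 1 — hits 1, so not a primitive root.
g = 5: 5^138 ≡ 276; 5^92 ≡ 116; 5^12 ≡ 27 — none is 1, so 5 is a primitive root.
So 5 is the smallest generator of (Z/277Z)^×.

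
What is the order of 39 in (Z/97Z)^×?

96

ord(39) | φ(97) = 97 − 1 = 96 = 2^5 · 3.
Divisors of 96: 1, 2, 3, 4, 6, 8, 12, 16, 24, 32, 48, 96.
Compute 39^d (mod 97) for the divisors d until we hit 1:
39^1 ≡ 39
39^2 ≡ 66
39^3 ≡ 52
39^4 ≡ 88
39^6 ≡ 85
39^8 ≡ 81
39^12 ≡ 47
39^16 ≡ 62
39^24 ≡ 75
39^32 ≡ 61
39^48 ≡ 96
39^96 ≡ 1
Therefore the multiplicative order of 39 modulo 97 is 96.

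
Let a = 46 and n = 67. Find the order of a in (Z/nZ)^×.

Since 46 ∈ (Z/67Z)^×, its order divides φ(67) = 67 − 1 = 66 = 2 · 3 · 11.
Divisors of 66: 1, 2, 3, 6, 11, 22, 33, 66.
Evaluate successive powers at the divisors of 66:
46^1 ≡ 46 (mod 67)
46^2 ≡ 39 (mod 67)
46^3 ≡ 52 (mod 67)
46^6 ≡ 24 (mod 67)
46^11 ≡ 30 (mod 67)
46^22 ≡ 29 (mod 67)
46^33 ≡ 66 (mod 67)
46^66 ≡ 1 (mod 67) ✓
The smallest such exponent is 66, so the order of 46 is 66.

66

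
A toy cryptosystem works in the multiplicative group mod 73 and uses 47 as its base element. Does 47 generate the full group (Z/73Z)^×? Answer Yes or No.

Yes

φ(73) = 73 − 1 = 72 = 2^3 · 3^2.
An element g generates (Z/73Z)^× iff g^(72/q) ≢ 1 (mod 73) for each prime q ∈ {2, 3}.
47^36 ≡ 72 (mod 73)  [q = 2: ≢ 1 ✓]
47^24 ≡ 8 (mod 73)  [q = 3: ≢ 1 ✓]
Every test exponent gives a nontrivial residue, hence 47 generates the full group.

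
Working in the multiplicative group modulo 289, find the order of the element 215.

Since 215 ∈ (Z/289Z)^×, its order divides φ(289) = φ(17^2) = 17·(17−1) = 272 = 2^4 · 17.
Divisors of 272: 1, 2, 4, 8, 16, 17, 34, 68, 136, 272.
Evaluate successive powers at the divisors of 272:
215^1 ≡ 215 (mod 289)
215^2 ≡ 274 (mod 289)
215^4 ≡ 225 (mod 289)
215^8 ≡ 50 (mod 289)
215^16 ≡ 188 (mod 289)
215^17 ≡ 249 (mod 289)
215^34 ≡ 155 (mod 289)
215^68 ≡ 38 (mod 289)
215^136 ≡ 288 (mod 289)
215^272 ≡ 1 (mod 289) ✓
The smallest such exponent is 272, so the order of 215 is 272.

272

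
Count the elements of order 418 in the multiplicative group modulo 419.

180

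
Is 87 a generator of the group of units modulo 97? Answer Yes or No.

Yes

φ(97) = 97 − 1 = 96 = 2^5 · 3.
87 is a primitive root mod 97 iff 87^(φ(97)/q) ≢ 1 for every prime q | φ(97), i.e. q ∈ {2, 3}.
87^48 ≡ 96 (mod 97)  [q = 2: ≢ 1 ✓]
87^32 ≡ 61 (mod 97)  [q = 3: ≢ 1 ✓]
None equal 1, so ord_97(87) = 96: 87 is a primitive root.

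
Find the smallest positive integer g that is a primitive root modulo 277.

5

φ(277) = 277 − 1 = 276 = 2^2 · 3 · 23.
g is a primitive root iff g^(276/q) ≢ 1 (mod 277) for each prime q ∈ {2, 3, 23}.
g = 2: 2^138 ≡ 276; 2^92 ≡ 1 — hits 1, so not a primitive root.
g = 3: 3^138 ≡ 1 — hits 1, so not a primitive root.
g = 4: 4^138 ≡ 1 — hits 1, so not a primitive root.
g = 5: 5^138 ≡ 276; 5^92 ≡ 116; 5^12 ≡ 27 — none is 1, so 5 is a primitive root.
So 5 is the smallest generator of (Z/277Z)^×.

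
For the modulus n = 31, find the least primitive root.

3

φ(31) = 31 − 1 = 30 = 2 · 3 · 5.
Test candidates g = 2, 3, … against the prime factors q ∈ {2, 3, 5} of φ(31): g is a generator iff g^(30/q) ≢ 1 for every such q.
g = 2: 2^15 ≡ 1 — hits 1, so not a primitive root.
g = 3: 3^15 ≡ 30; 3^10 ≡ 25; 3^6 ≡ 16 — none is 1, so 3 is a primitive root.
The smallest primitive root modulo 31 is 3.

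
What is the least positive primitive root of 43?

3

φ(43) = 43 − 1 = 42 = 2 · 3 · 7.
g is a primitive root iff g^(42/q) ≢ 1 (mod 43) for each prime q ∈ {2, 3, 7}.
g = 2: 2^21 ≡ 42; 2^14 ≡ 1 — hits 1, so not a primitive root.
g = 3: 3^21 ≡ 42; 3^14 ≡ 36; 3^6 ≡ 41 — none is 1, so 3 is a primitive root.
The smallest primitive root modulo 43 is 3.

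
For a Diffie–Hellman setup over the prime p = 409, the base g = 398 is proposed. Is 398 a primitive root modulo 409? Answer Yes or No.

φ(409) = 409 − 1 = 408 = 2^3 · 3 · 17.
Test 398^(408/q) mod 409 for each prime factor q of 408:
398^204 ≡ 408 (mod 409)  [q = 2: ≢ 1 ✓]
398^136 ≡ 1 (mod 409)  [q = 3: ≡ 1 ✗]
398^24 ≡ 25 (mod 409)  [q = 17: ≢ 1 ✓]
The check at q = 3 fails, so 398 generates a proper subgroup.

No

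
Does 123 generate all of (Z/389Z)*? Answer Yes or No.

Yes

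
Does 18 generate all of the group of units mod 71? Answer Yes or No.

No

φ(71) = 71 − 1 = 70 = 2 · 5 · 7.
An element g generates (Z/71Z)^× iff g^(70/q) ≢ 1 (mod 71) for each prime q ∈ {2, 5, 7}.
18^35 ≡ 1 (mod 71)  [q = 2: ≡ 1 ✗]
18^14 ≡ 57 (mod 71)  [q = 5: ≢ 1 ✓]
18^10 ≡ 37 (mod 71)  [q = 7: ≢ 1 ✓]
18^35 ≡ 1 shows ord(18) | 35, strictly less than φ(71); not a primitive root.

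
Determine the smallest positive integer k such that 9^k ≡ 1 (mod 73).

6

ord(9) | φ(73) = 73 − 1 = 72 = 2^3 · 3^2.
Divisors of 72: 1, 2, 3, 4, 6, 8, 9, 12, 18, 24, 36, 72.
Test each divisor d:
9^1 ≡ 9 (mod 73)
9^2 ≡ 8 (mod 73)
9^3 ≡ 72 (mod 73)
9^4 ≡ 64 (mod 73)
9^6 ≡ 1 (mod 73) ✓
Therefore the multiplicative order of 9 modulo 73 is 6.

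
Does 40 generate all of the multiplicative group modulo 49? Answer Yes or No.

Yes

φ(49) = φ(7^2) = 7·(7−1) = 42 = 2 · 3 · 7.
An element g generates (Z/49Z)^× iff g^(42/q) ≢ 1 (mod 49) for each prime q ∈ {2, 3, 7}.
40^21 ≡ 48 (mod 49)  [q = 2: ≢ 1 ✓]
40^14 ≡ 18 (mod 49)  [q = 3: ≢ 1 ✓]
40^6 ≡ 36 (mod 49)  [q = 7: ≢ 1 ✓]
Every test exponent gives a nontrivial residue, hence 40 generates the full group.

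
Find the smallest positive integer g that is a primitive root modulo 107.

2

φ(107) = 107 − 1 = 106 = 2 · 53.
g is a primitive root iff g^(106/q) ≢ 1 (mod 107) for each prime q ∈ {2, 53}.
g = 2: 2^53 ≡ 106; 2^2 ≡ 4 — none is 1, so 2 is a primitive root.
The smallest primitive root modulo 107 is 2.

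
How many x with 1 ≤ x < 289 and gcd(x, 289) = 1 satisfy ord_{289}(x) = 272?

φ(289) = φ(17^2) = 17·(17−1) = 272 = 2^4 · 17.
In a cyclic group of order 272, there are φ(d) elements of order d for each divisor d of 272, and zero for non-divisors.
272 = 2^4 · 17 divides 272, and φ(272) = 128.

128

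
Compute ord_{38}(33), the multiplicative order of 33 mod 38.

The order of 33 must divide φ(38) = φ(2)·φ(19) = 1·18 = 18 = 2 · 3^2.
Divisors of 18: 1, 2, 3, 6, 9, 18.
Evaluate successive powers at the divisors of 18:
33^1 ≡ 33
33^2 ≡ 25
33^3 ≡ 27
33^6 ≡ 7
33^9 ≡ 37
33^18 ≡ 1
Therefore the multiplicative order of 33 modulo 38 is 18.

18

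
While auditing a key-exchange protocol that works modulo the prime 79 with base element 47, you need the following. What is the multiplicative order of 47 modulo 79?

The order of 47 must divide φ(79) = 79 − 1 = 78 = 2 · 3 · 13.
Divisors of 78: 1, 2, 3, 6, 13, 26, 39, 78.
Evaluate successive powers at the divisors of 78:
47^1 ≡ 47 (mod 79)
47^2 ≡ 76 (mod 79)
47^3 ≡ 17 (mod 79)
47^6 ≡ 52 (mod 79)
47^13 ≡ 56 (mod 79)
47^26 ≡ 55 (mod 79)
47^39 ≡ 78 (mod 79)
47^78 ≡ 1 (mod 79) ✓
So ord_79(47) = 78.

78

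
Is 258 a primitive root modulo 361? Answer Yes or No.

No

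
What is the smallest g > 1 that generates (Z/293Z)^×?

2

φ(293) = 293 − 1 = 292 = 2^2 · 73.
g is a primitive root iff g^(292/q) ≢ 1 (mod 293) for each prime q ∈ {2, 73}.
g = 2: 2^146 ≡ 292; 2^4 ≡ 16 — none is 1, so 2 is a primitive root.
Hence the least primitive root of 293 is 2.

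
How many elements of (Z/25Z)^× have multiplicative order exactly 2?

1

φ(25) = φ(5^2) = 5·(5−1) = 20 = 2^2 · 5.
In a cyclic group of order 20, there are φ(d) elements of order d for each divisor d of 20, and zero for non-divisors.
2 | 20, and φ(2) = 2 − 1 = 1.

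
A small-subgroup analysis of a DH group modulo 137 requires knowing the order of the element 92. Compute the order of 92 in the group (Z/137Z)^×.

136

Since 92 ∈ (Z/137Z)^×, its order divides φ(137) = 137 − 1 = 136 = 2^3 · 17.
Divisors of 136: 1, 2, 4, 8, 17, 34, 68, 136.
Test each divisor d:
92^1 ≡ 92 (mod 137)
92^2 ≡ 107 (mod 137)
92^4 ≡ 78 (mod 137)
92^8 ≡ 56 (mod 137)
92^17 ≡ 127 (mod 137)
92^34 ≡ 100 (mod 137)
92^68 ≡ 136 (mod 137)
92^136 ≡ 1 (mod 137) ✓
Hence ord(92) = 136.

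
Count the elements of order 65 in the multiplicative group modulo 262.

φ(262) = φ(2)·φ(131) = 1·130 = 130 = 2 · 5 · 13.
In a cyclic group of order 130, there are φ(d) elements of order d for each divisor d of 130, and zero for non-divisors.
65 = 5 · 13 divides 130, and φ(65) = 48.

48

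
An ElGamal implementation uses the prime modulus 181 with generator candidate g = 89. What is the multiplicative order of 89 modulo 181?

36

Since 89 ∈ (Z/181Z)^×, its order divides φ(181) = 181 − 1 = 180 = 2^2 · 3^2 · 5.
Divisors of 180: 1, 2, 3, 4, 5, 6, 9, 10, 12, 15, 18, 20, 30, 36, 45, 60, 90, 180.
Check 89^d mod 181 for each divisor in increasing order:
89^1 ≡ 89 (mod 181)
89^2 ≡ 138 (mod 181)
89^3 ≡ 155 (mod 181)
89^4 ≡ 39 (mod 181)
89^5 ≡ 32 (mod 181)
89^6 ≡ 133 (mod 181)
89^9 ≡ 162 (mod 181)
89^10 ≡ 119 (mod 181)
89^12 ≡ 132 (mod 181)
89^15 ≡ 7 (mod 181)
89^18 ≡ 180 (mod 181)
89^20 ≡ 43 (mod 181)
89^30 ≡ 49 (mod 181)
89^36 ≡ 1 (mod 181) ✓
Therefore the multiplicative order of 89 modulo 181 is 36.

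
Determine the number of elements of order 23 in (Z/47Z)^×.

22

φ(47) = 47 − 1 = 46 = 2 · 23.
Since (Z/47Z)^× is cyclic of order 46, the number of elements of order d is φ(d) when d | 46 and 0 otherwise.
23 | 46, and φ(23) = 23 − 1 = 22.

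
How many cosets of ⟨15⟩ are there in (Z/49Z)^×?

6

By Lagrange's theorem, ord_49(15) divides φ(49) = φ(7^2) = 7·(7−1) = 42 = 2 · 3 · 7.
Divisors of 42: 1, 2, 3, 6, 7, 14, 21, 42.
Compute 15^d (mod 49) for the divisors d until we hit 1:
15^1 ≡ 15
15^2 ≡ 29
15^3 ≡ 43
15^6 ≡ 36
15^7 ≡ 1
Thus |⟨15⟩| = ord(15) = 7.
The index is φ(49) / ord(15) = 42 / 7 = 6.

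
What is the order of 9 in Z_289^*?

By Lagrange's theorem, ord_289(9) divides φ(289) = φ(17^2) = 17·(17−1) = 272 = 2^4 · 17.
Divisors of 272: 1, 2, 4, 8, 16, 17, 34, 68, 136, 272.
Test each divisor d:
9^1 ≡ 9 (mod 289)
9^2 ≡ 81 (mod 289)
9^4 ≡ 203 (mod 289)
9^8 ≡ 171 (mod 289)
9^16 ≡ 52 (mod 289)
9^17 ≡ 179 (mod 289)
9^34 ≡ 251 (mod 289)
9^68 ≡ 288 (mod 289)
9^136 ≡ 1 (mod 289) ✓
The smallest such exponent is 136, so the order of 9 is 136.

136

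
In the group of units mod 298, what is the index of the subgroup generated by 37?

4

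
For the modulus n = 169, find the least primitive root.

2

φ(169) = φ(13^2) = 13·(13−1) = 156 = 2^2 · 3 · 13.
Test candidates g = 2, 3, … against the prime factors q ∈ {2, 3, 13} of φ(169): g is a generator iff g^(156/q) ≢ 1 for every such q.
g = 2: 2^78 ≡ 168; 2^52 ≡ 146; 2^12 ≡ 40 — none is 1, so 2 is a primitive root.
So 2 is the smallest generator of (Z/169Z)^×.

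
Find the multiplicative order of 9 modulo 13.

By Lagrange's theorem, ord_13(9) divides φ(13) = 13 − 1 = 12 = 2^2 · 3.
Divisors of 12: 1, 2, 3, 4, 6, 12.
Evaluate successive powers at the divisors of 12:
9^1 ≡ 9
9^2 ≡ 3
9^3 ≡ 1
The smallest such exponent is 3, so the order of 9 is 3.

3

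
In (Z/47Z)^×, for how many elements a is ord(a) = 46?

22

φ(47) = 47 − 1 = 46 = 2 · 23.
In a cyclic group of order 46, there are φ(d) elements of order d for each divisor d of 46, and zero for non-divisors.
46 = 2 · 23 divides 46, and φ(46) = 22.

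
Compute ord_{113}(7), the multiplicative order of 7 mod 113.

14

By Lagrange's theorem, ord_113(7) divides φ(113) = 113 − 1 = 112 = 2^4 · 7.
Divisors of 112: 1, 2, 4, 7, 8, 14, 16, 28, 56, 112.
Evaluate successive powers at the divisors of 112:
7^1 ≡ 7 (mod 113)
7^2 ≡ 49 (mod 113)
7^4 ≡ 28 (mod 113)
7^7 ≡ 112 (mod 113)
7^8 ≡ 106 (mod 113)
7^14 ≡ 1 (mod 113) ✓
Hence ord(7) = 14.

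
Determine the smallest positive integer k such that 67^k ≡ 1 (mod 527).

6

ord(67) | φ(527) = φ(17·31) = (17−1)·(31−1) = 16·30 = 480 = 2^5 · 3 · 5.
Divisors of 480: 1, 2, 3, 4, 5, 6, 8, 10, 12, 15, 16, 20, 24, 30, 32, 40, 48, 60, 80, 96, 120, 160, 240, 480.
Check 67^d mod 527 for each divisor in increasing order:
67^1 ≡ 67 (mod 527)
67^2 ≡ 273 (mod 527)
67^3 ≡ 373 (mod 527)
67^4 ≡ 222 (mod 527)
67^5 ≡ 118 (mod 527)
67^6 ≡ 1 (mod 527) ✓
Hence ord(67) = 6.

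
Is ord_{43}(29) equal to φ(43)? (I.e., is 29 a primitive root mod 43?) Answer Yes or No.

φ(43) = 43 − 1 = 42 = 2 · 3 · 7.
An element g generates (Z/43Z)^× iff g^(42/q) ≢ 1 (mod 43) for each prime q ∈ {2, 3, 7}.
29^21 ≡ 42 (mod 43)  [q = 2: ≢ 1 ✓]
29^14 ≡ 6 (mod 43)  [q = 3: ≢ 1 ✓]
29^6 ≡ 21 (mod 43)  [q = 7: ≢ 1 ✓]
Every test exponent gives a nontrivial residue, hence 29 generates the full group.

Yes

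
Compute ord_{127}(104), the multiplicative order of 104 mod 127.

By Lagrange's theorem, ord_127(104) divides φ(127) = 127 − 1 = 126 = 2 · 3^2 · 7.
Divisors of 126: 1, 2, 3, 6, 7, 9, 14, 18, 21, 42, 63, 126.
Test each divisor d:
104^1 ≡ 104 (mod 127)
104^2 ≡ 21 (mod 127)
104^3 ≡ 25 (mod 127)
104^6 ≡ 117 (mod 127)
104^7 ≡ 103 (mod 127)
104^9 ≡ 4 (mod 127)
104^14 ≡ 68 (mod 127)
104^18 ≡ 16 (mod 127)
104^21 ≡ 19 (mod 127)
104^42 ≡ 107 (mod 127)
104^63 ≡ 1 (mod 127) ✓
Hence ord(104) = 63.

63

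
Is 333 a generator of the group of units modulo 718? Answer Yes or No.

φ(718) = φ(2)·φ(359) = 1·358 = 358 = 2 · 179.
Test 333^(358/q) mod 718 for each prime factor q of 358:
333^179 ≡ 1 (mod 718)  [q = 2: ≡ 1 ✗]
333^2 ≡ 317 (mod 718)  [q = 179: ≢ 1 ✓]
Since 333^179 ≡ 1, the order of 333 divides 179 < 358, so 333 is not a primitive root.

No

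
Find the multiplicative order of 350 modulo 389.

The order of 350 must divide φ(389) = 389 − 1 = 388 = 2^2 · 97.
Divisors of 388: 1, 2, 4, 97, 194, 388.
Evaluate successive powers at the divisors of 388:
350^1 ≡ 350 (mod 389)
350^2 ≡ 354 (mod 389)
350^4 ≡ 58 (mod 389)
350^97 ≡ 115 (mod 389)
350^194 ≡ 388 (mod 389)
350^388 ≡ 1 (mod 389) ✓
So ord_389(350) = 388.

388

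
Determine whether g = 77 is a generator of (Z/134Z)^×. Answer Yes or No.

No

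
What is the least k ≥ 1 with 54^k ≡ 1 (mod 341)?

10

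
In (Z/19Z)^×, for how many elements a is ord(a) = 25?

0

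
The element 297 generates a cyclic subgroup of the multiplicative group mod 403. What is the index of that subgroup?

6

ord(297) | φ(403) = φ(13·31) = (13−1)·(31−1) = 12·30 = 360 = 2^3 · 3^2 · 5.
Divisors of 360: 1, 2, 3, 4, 5, 6, 8, 9, 10, 12, 15, 18, 20, 24, 30, 36, 40, 45, 60, 72, 90, 120, 180, 360.
Test each divisor d:
297^1 ≡ 297
297^2 ≡ 355
297^3 ≡ 252
297^4 ≡ 289
297^5 ≡ 397
297^6 ≡ 233
297^8 ≡ 100
297^9 ≡ 281
297^10 ≡ 36
297^12 ≡ 287
297^15 ≡ 187
297^18 ≡ 376
297^20 ≡ 87
297^24 ≡ 157
297^30 ≡ 311
297^36 ≡ 326
297^40 ≡ 315
297^45 ≡ 125
297^60 ≡ 1
Thus |⟨297⟩| = ord(297) = 60.
Index = |(Z/403Z)^×| / |⟨297⟩| = 360 / 60 = 6.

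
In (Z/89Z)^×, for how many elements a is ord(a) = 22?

φ(89) = 89 − 1 = 88 = 2^3 · 11.
(Z/89Z)^× is cyclic (|G| = 88); a cyclic group of order m has exactly φ(d) elements of each order d | m, and none otherwise.
22 = 2 · 11 divides 88, and φ(22) = 10.

10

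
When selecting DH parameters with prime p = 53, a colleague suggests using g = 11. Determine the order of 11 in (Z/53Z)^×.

26

ord(11) | φ(53) = 53 − 1 = 52 = 2^2 · 13.
Divisors of 52: 1, 2, 4, 13, 26, 52.
Test each divisor d:
11^1 ≡ 11 (mod 53)
11^2 ≡ 15 (mod 53)
11^4 ≡ 13 (mod 53)
11^13 ≡ 52 (mod 53)
11^26 ≡ 1 (mod 53) ✓
Hence ord(11) = 26.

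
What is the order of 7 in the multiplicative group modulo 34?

ord(7) | φ(34) = φ(2)·φ(17) = 1·16 = 16 = 2^4.
Divisors of 16: 1, 2, 4, 8, 16.
Compute 7^d (mod 34) for the divisors d until we hit 1:
7^1 ≡ 7 (mod 34)
7^2 ≡ 15 (mod 34)
7^4 ≡ 21 (mod 34)
7^8 ≡ 33 (mod 34)
7^16 ≡ 1 (mod 34) ✓
So ord_34(7) = 16.

16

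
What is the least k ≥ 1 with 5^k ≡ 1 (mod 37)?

36

The order of 5 must divide φ(37) = 37 − 1 = 36 = 2^2 · 3^2.
Divisors of 36: 1, 2, 3, 4, 6, 9, 12, 18, 36.
Evaluate successive powers at the divisors of 36:
5^1 ≡ 5 (mod 37)
5^2 ≡ 25 (mod 37)
5^3 ≡ 14 (mod 37)
5^4 ≡ 33 (mod 37)
5^6 ≡ 11 (mod 37)
5^9 ≡ 6 (mod 37)
5^12 ≡ 10 (mod 37)
5^18 ≡ 36 (mod 37)
5^36 ≡ 1 (mod 37) ✓
Hence ord(5) = 36.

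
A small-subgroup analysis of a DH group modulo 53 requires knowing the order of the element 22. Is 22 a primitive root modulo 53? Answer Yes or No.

φ(53) = 53 − 1 = 52 = 2^2 · 13.
22 is a primitive root mod 53 iff 22^(φ(53)/q) ≢ 1 for every prime q | φ(53), i.e. q ∈ {2, 13}.
22^26 ≡ 52 (mod 53)  [q = 2: ≢ 1 ✓]
22^4 ≡ 49 (mod 53)  [q = 13: ≢ 1 ✓]
Every test exponent gives a nontrivial residue, hence 22 generates the full group.

Yes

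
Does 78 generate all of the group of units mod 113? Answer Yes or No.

No

φ(113) = 113 − 1 = 112 = 2^4 · 7.
78 is a primitive root mod 113 iff 78^(φ(113)/q) ≢ 1 for every prime q | φ(113), i.e. q ∈ {2, 7}.
78^56 ≡ 112 (mod 113)  [q = 2: ≢ 1 ✓]
78^16 ≡ 1 (mod 113)  [q = 7: ≡ 1 ✗]
The check at q = 7 fails, so 78 generates a proper subgroup.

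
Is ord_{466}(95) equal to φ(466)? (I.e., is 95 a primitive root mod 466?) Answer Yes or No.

Yes

φ(466) = φ(2)·φ(233) = 1·232 = 232 = 2^3 · 29.
Test 95^(232/q) mod 466 for each prime factor q of 232:
95^116 ≡ 465 (mod 466)  [q = 2: ≢ 1 ✓]
95^8 ≡ 175 (mod 466)  [q = 29: ≢ 1 ✓]
All checks pass, so 95 has order 232 and is a primitive root modulo 466.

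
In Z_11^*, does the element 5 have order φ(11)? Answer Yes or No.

No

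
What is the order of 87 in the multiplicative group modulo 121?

The order of 87 must divide φ(121) = φ(11^2) = 11·(11−1) = 110 = 2 · 5 · 11.
Divisors of 110: 1, 2, 5, 10, 11, 22, 55, 110.
Test each divisor d:
87^1 ≡ 87 (mod 121)
87^2 ≡ 67 (mod 121)
87^5 ≡ 76 (mod 121)
87^10 ≡ 89 (mod 121)
87^11 ≡ 120 (mod 121)
87^22 ≡ 1 (mod 121) ✓
Therefore the multiplicative order of 87 modulo 121 is 22.

22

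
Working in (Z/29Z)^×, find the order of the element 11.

28

Since 11 ∈ (Z/29Z)^×, its order divides φ(29) = 29 − 1 = 28 = 2^2 · 7.
Divisors of 28: 1, 2, 4, 7, 14, 28.
Check 11^d mod 29 for each divisor in increasing order:
11^1 ≡ 11
11^2 ≡ 5
11^4 ≡ 25
11^7 ≡ 12
11^14 ≡ 28
11^28 ≡ 1
The smallest such exponent is 28, so the order of 11 is 28.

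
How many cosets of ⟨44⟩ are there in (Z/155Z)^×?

By Lagrange's theorem, ord_155(44) divides φ(155) = φ(5·31) = (5−1)·(31−1) = 4·30 = 120 = 2^3 · 3 · 5.
Divisors of 120: 1, 2, 3, 4, 5, 6, 8, 10, 12, 15, 20, 24, 30, 40, 60, 120.
Compute 44^d (mod 155) for the divisors d until we hit 1:
44^1 ≡ 44 (mod 155)
44^2 ≡ 76 (mod 155)
44^3 ≡ 89 (mod 155)
44^4 ≡ 41 (mod 155)
44^5 ≡ 99 (mod 155)
44^6 ≡ 16 (mod 155)
44^8 ≡ 131 (mod 155)
44^10 ≡ 36 (mod 155)
44^12 ≡ 101 (mod 155)
44^15 ≡ 154 (mod 155)
44^20 ≡ 56 (mod 155)
44^24 ≡ 126 (mod 155)
44^30 ≡ 1 (mod 155) ✓
The order of 44 is 30, so the subgroup it generates has 30 elements.
Index = |(Z/155Z)^×| / |⟨44⟩| = 120 / 30 = 4.

4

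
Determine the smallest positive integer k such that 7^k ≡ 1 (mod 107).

106

ord(7) | φ(107) = 107 − 1 = 106 = 2 · 53.
Divisors of 106: 1, 2, 53, 106.
Check 7^d mod 107 for each divisor in increasing order:
7^1 ≡ 7 (mod 107)
7^2 ≡ 49 (mod 107)
7^53 ≡ 106 (mod 107)
7^106 ≡ 1 (mod 107) ✓
Therefore the multiplicative order of 7 modulo 107 is 106.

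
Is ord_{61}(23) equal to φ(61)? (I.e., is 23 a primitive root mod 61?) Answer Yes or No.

φ(61) = 61 − 1 = 60 = 2^2 · 3 · 5.
23 is a primitive root mod 61 iff 23^(φ(61)/q) ≢ 1 for every prime q | φ(61), i.e. q ∈ {2, 3, 5}.
23^30 ≡ 60 (mod 61)  [q = 2: ≢ 1 ✓]
23^20 ≡ 1 (mod 61)  [q = 3: ≡ 1 ✗]
23^12 ≡ 20 (mod 61)  [q = 5: ≢ 1 ✓]
The check at q = 3 fails, so 23 generates a proper subgroup.

No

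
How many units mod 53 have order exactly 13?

φ(53) = 53 − 1 = 52 = 2^2 · 13.
Since (Z/53Z)^× is cyclic of order 52, the number of elements of order d is φ(d) when d | 52 and 0 otherwise.
13 | 52, and φ(13) = 13 − 1 = 12.

12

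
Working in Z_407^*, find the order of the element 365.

180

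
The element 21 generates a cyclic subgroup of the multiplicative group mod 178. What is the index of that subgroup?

By Lagrange's theorem, ord_178(21) divides φ(178) = φ(2)·φ(89) = 1·88 = 88 = 2^3 · 11.
Divisors of 88: 1, 2, 4, 8, 11, 22, 44, 88.
Check 21^d mod 178 for each divisor in increasing order:
21^1 ≡ 21 (mod 178)
21^2 ≡ 85 (mod 178)
21^4 ≡ 105 (mod 178)
21^8 ≡ 167 (mod 178)
21^11 ≡ 123 (mod 178)
21^22 ≡ 177 (mod 178)
21^44 ≡ 1 (mod 178) ✓
Thus |⟨21⟩| = ord(21) = 44.
The index is φ(178) / ord(21) = 88 / 44 = 2.

2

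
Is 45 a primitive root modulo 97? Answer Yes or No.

No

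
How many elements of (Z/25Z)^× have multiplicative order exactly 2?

φ(25) = φ(5^2) = 5·(5−1) = 20 = 2^2 · 5.
In a cyclic group of order 20, there are φ(d) elements of order d for each divisor d of 20, and zero for non-divisors.
2 | 20, and φ(2) = 2 − 1 = 1.

1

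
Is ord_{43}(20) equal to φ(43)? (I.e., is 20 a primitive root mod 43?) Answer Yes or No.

Yes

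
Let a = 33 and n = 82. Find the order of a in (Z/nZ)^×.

20

Since 33 ∈ (Z/82Z)^×, its order divides φ(82) = φ(2)·φ(41) = 1·40 = 40 = 2^3 · 5.
Divisors of 40: 1, 2, 4, 5, 8, 10, 20, 40.
Compute 33^d (mod 82) for the divisors d until we hit 1:
33^1 ≡ 33
33^2 ≡ 23
33^4 ≡ 37
33^5 ≡ 73
33^8 ≡ 57
33^10 ≡ 81
33^20 ≡ 1
Therefore the multiplicative order of 33 modulo 82 is 20.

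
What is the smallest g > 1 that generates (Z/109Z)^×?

φ(109) = 109 − 1 = 108 = 2^2 · 3^3.
Test candidates g = 2, 3, … against the prime factors q ∈ {2, 3} of φ(109): g is a generator iff g^(108/q) ≢ 1 for every such q.
g = 2: 2^54 ≡ 108; 2^36 ≡ 1 — hits 1, so not a primitive root.
g = 3: 3^54 ≡ 1 — hits 1, so not a primitive root.
g = 4: 4^54 ≡ 1 — hits 1, so not a primitive root.
g = 5: 5^54 ≡ 1 — hits 1, so not a primitive root.
g = 6: 6^54 ≡ 108; 6^36 ≡ 63 — none is 1, so 6 is a primitive root.
Hence the least primitive root of 109 is 6.

6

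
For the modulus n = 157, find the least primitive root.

φ(157) = 157 − 1 = 156 = 2^2 · 3 · 13.
Test candidates g = 2, 3, … against the prime factors q ∈ {2, 3, 13} of φ(157): g is a generator iff g^(156/q) ≢ 1 for every such q.
g = 2: 2^78 ≡ 156; 2^52 ≡ 1 — hits 1, so not a primitive root.
g = 3: 3^78 ≡ 1 — hits 1, so not a primitive root.
g = 4: 4^78 ≡ 1 — hits 1, so not a primitive root.
g = 5: 5^78 ≡ 156; 5^52 ≡ 12; 5^12 ≡ 130 — none is 1, so 5 is a primitive root.
So 5 is the smallest generator of (Z/157Z)^×.

5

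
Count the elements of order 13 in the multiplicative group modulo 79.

12

φ(79) = 79 − 1 = 78 = 2 · 3 · 13.
(Z/79Z)^× is cyclic (|G| = 78); a cyclic group of order m has exactly φ(d) elements of each order d | m, and none otherwise.
13 | 78, and φ(13) = 13 − 1 = 12.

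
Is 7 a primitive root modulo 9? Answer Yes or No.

No

φ(9) = φ(3^2) = 3·(3−1) = 6 = 2 · 3.
An element g generates (Z/9Z)^× iff g^(6/q) ≢ 1 (mod 9) for each prime q ∈ {2, 3}.
7^3 ≡ 1 (mod 9)  [q = 2: ≡ 1 ✗]
7^2 ≡ 4 (mod 9)  [q = 3: ≢ 1 ✓]
The check at q = 2 fails, so 7 generates a proper subgroup.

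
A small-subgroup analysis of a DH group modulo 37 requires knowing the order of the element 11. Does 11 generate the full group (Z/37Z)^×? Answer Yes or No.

φ(37) = 37 − 1 = 36 = 2^2 · 3^2.
An element g generates (Z/37Z)^× iff g^(36/q) ≢ 1 (mod 37) for each prime q ∈ {2, 3}.
11^18 ≡ 1 (mod 37)  [q = 2: ≡ 1 ✗]
11^12 ≡ 1 (mod 37)  [q = 3: ≡ 1 ✗]
Since 11^18 ≡ 1, the order of 11 divides 18 < 36, so 11 is not a primitive root.

No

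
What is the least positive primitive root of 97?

5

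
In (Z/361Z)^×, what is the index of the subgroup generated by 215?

2

By Lagrange's theorem, ord_361(215) divides φ(361) = φ(19^2) = 19·(19−1) = 342 = 2 · 3^2 · 19.
Divisors of 342: 1, 2, 3, 6, 9, 18, 19, 38, 57, 114, 171, 342.
Test each divisor d:
215^1 ≡ 215
215^2 ≡ 17
215^3 ≡ 45
215^6 ≡ 220
215^9 ≡ 153
215^18 ≡ 305
215^19 ≡ 234
215^38 ≡ 245
215^57 ≡ 292
215^114 ≡ 68
215^171 ≡ 1
The order of 215 is 171, so the subgroup it generates has 171 elements.
The index is φ(361) / ord(215) = 342 / 171 = 2.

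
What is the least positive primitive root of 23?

φ(23) = 23 − 1 = 22 = 2 · 11.
g is a primitive root iff g^(22/q) ≢ 1 (mod 23) for each prime q ∈ {2, 11}.
g = 2: 2^11 ≡ 1 — hits 1, so not a primitive root.
g = 3: 3^11 ≡ 1 — hits 1, so not a primitive root.
g = 4: 4^11 ≡ 1 — hits 1, so not a primitive root.
g = 5: 5^11 ≡ 22; 5^2 ≡ 2 — none is 1, so 5 is a primitive root.
The smallest primitive root modulo 23 is 5.

5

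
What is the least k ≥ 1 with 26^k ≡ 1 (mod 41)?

Since 26 ∈ (Z/41Z)^×, its order divides φ(41) = 41 − 1 = 40 = 2^3 · 5.
Divisors of 40: 1, 2, 4, 5, 8, 10, 20, 40.
Test each divisor d:
26^1 ≡ 26 (mod 41)
26^2 ≡ 20 (mod 41)
26^4 ≡ 31 (mod 41)
26^5 ≡ 27 (mod 41)
26^8 ≡ 18 (mod 41)
26^10 ≡ 32 (mod 41)
26^20 ≡ 40 (mod 41)
26^40 ≡ 1 (mod 41) ✓
The smallest such exponent is 40, so the order of 26 is 40.

40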